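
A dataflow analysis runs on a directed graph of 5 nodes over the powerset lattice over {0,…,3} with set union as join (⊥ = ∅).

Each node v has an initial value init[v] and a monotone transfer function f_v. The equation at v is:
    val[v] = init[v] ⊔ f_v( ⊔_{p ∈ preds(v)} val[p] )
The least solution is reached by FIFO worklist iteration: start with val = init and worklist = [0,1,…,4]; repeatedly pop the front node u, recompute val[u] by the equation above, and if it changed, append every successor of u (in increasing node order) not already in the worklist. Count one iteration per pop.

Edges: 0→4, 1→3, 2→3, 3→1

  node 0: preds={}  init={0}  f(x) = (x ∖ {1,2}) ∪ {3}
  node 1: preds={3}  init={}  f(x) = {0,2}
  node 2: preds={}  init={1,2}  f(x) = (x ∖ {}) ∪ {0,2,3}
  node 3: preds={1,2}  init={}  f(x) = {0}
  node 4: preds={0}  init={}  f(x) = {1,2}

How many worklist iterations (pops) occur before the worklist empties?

6

Iteration log — 6 steps:
  step 1. node 0  ⊔preds={}  new={0,3}  old={0}  +wl: 
  step 2. node 1  ⊔preds={}  new={0,2}  old={}  +wl: 
  step 3. node 2  ⊔preds={}  new={0,1,2,3}  old={1,2}  +wl: 
  step 4. node 3  ⊔preds={0,1,2,3}  new={0}  old={}  +wl: 1
  step 5. node 4  ⊔preds={0,3}  new={1,2}  old={}  +wl: 
  step 6. node 1  ⊔preds={0}  new={0,2}  stable

Least fixpoint reached:
  node 0: {0,3}
  node 1: {0,2}
  node 2: {0,1,2,3}
  node 3: {0}
  node 4: {1,2}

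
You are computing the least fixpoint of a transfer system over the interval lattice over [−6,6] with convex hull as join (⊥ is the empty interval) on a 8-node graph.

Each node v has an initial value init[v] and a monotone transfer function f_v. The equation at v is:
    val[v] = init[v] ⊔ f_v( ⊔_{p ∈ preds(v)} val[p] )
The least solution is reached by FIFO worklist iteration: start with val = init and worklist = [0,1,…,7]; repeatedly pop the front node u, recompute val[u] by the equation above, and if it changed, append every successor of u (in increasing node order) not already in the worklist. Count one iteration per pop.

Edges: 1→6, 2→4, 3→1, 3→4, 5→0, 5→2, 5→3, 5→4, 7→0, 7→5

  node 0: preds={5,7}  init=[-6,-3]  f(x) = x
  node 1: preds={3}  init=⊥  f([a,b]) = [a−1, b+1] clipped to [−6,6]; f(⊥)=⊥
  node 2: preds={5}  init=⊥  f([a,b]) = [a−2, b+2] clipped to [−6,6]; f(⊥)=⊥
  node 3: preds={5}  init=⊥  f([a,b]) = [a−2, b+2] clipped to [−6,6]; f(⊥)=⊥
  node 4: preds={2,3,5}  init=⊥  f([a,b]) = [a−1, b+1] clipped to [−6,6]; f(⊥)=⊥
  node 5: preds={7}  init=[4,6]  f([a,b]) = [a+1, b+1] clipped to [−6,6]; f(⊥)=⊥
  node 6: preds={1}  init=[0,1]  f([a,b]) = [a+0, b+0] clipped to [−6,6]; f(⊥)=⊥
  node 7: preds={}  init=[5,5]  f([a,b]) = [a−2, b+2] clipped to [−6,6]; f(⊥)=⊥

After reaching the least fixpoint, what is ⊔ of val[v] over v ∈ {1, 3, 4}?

Worklist (10 pops):
  #1 pop 0: in=[4,6] → [-6,6] (was [-6,-3]); enqueue []
  #2 pop 1: in=⊥ → ⊥ (no change)
  #3 pop 2: in=[4,6] → [2,6] (was ⊥); enqueue []
  #4 pop 3: in=[4,6] → [2,6] (was ⊥); enqueue [1]
  #5 pop 4: in=[2,6] → [1,6] (was ⊥); enqueue []
  #6 pop 5: in=[5,5] → [4,6] (no change)
  #7 pop 6: in=⊥ → [0,1] (no change)
  #8 pop 7: in=⊥ → [5,5] (no change)
  #9 pop 1: in=[2,6] → [1,6] (was ⊥); enqueue [6]
  #10 pop 6: in=[1,6] → [0,6] (was [0,1]); enqueue []

Fixpoint:
  val[0] = [-6,6]
  val[1] = [1,6]
  val[2] = [2,6]
  val[3] = [2,6]
  val[4] = [1,6]
  val[5] = [4,6]
  val[6] = [0,6]
  val[7] = [5,5]

[1,6]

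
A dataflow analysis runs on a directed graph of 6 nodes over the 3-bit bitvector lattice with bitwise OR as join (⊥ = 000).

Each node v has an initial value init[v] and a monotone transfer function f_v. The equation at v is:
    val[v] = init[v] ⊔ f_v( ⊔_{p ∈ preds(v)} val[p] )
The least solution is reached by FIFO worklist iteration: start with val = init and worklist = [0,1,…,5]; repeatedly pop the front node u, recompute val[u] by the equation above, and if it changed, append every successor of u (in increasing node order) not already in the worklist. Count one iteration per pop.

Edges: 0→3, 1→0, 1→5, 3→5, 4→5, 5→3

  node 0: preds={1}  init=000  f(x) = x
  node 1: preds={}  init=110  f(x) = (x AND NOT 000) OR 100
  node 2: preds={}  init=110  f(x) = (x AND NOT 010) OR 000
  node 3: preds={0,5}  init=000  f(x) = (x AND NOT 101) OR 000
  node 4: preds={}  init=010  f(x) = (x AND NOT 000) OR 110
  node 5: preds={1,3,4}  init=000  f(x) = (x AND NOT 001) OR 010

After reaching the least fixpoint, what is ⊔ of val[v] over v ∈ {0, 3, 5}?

110

Worklist (7 pops):
  #1 pop 0: in=110 → 110 (was 000); enqueue []
  #2 pop 1: in=000 → 110 (no change)
  #3 pop 2: in=000 → 110 (no change)
  #4 pop 3: in=110 → 010 (was 000); enqueue []
  #5 pop 4: in=000 → 110 (was 010); enqueue []
  #6 pop 5: in=110 → 110 (was 000); enqueue [3]
  #7 pop 3: in=110 → 010 (no change)

Fixpoint:
  val[0] = 110
  val[1] = 110
  val[2] = 110
  val[3] = 010
  val[4] = 110
  val[5] = 110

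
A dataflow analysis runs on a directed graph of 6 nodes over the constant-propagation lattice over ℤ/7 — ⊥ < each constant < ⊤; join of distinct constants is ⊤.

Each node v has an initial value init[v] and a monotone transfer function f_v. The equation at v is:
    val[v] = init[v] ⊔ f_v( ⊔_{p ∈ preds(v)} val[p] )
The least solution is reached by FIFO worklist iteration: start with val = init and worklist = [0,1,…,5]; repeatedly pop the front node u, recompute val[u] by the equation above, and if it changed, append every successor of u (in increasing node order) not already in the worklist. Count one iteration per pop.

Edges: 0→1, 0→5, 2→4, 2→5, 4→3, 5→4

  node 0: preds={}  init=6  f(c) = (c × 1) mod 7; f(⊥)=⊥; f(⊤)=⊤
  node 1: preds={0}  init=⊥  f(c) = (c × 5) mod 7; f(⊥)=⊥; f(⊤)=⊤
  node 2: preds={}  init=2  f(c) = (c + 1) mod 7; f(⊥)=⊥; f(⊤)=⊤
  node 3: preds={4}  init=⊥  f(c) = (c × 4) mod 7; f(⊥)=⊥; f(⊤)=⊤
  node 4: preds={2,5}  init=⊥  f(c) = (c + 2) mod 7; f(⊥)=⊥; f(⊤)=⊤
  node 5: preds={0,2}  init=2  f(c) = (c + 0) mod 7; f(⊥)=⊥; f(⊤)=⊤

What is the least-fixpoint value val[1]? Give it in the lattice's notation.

Iteration log — 9 steps:
  step 1. node 0  ⊔preds=⊥  new=6  stable
  step 2. node 1  ⊔preds=6  new=2  old=⊥  +wl: 
  step 3. node 2  ⊔preds=⊥  new=2  stable
  step 4. node 3  ⊔preds=⊥  new=⊥  stable
  step 5. node 4  ⊔preds=2  new=4  old=⊥  +wl: 3
  step 6. node 5  ⊔preds=⊤  new=⊤  old=2  +wl: 4
  step 7. node 3  ⊔preds=4  new=2  old=⊥  +wl: 
  step 8. node 4  ⊔preds=⊤  new=⊤  old=4  +wl: 3
  step 9. node 3  ⊔preds=⊤  new=⊤  old=2  +wl: 

Least fixpoint reached:
  node 0: 6
  node 1: 2
  node 2: 2
  node 3: ⊤
  node 4: ⊤
  node 5: ⊤

2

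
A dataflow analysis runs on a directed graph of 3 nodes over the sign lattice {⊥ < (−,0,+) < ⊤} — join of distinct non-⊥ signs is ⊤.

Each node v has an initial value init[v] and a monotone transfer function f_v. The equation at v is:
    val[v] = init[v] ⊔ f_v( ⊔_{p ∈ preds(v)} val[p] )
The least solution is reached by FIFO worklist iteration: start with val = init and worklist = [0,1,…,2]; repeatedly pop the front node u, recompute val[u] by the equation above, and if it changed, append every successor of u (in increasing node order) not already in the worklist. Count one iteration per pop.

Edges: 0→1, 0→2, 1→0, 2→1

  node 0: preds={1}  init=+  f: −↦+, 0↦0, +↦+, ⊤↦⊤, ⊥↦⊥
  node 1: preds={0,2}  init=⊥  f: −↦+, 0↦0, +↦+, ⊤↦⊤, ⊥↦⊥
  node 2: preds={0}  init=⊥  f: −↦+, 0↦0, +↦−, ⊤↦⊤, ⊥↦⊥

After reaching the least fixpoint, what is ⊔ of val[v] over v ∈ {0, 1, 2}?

Iteration log — 9 steps:
  step 1. node 0  ⊔preds=⊥  new=+  stable
  step 2. node 1  ⊔preds=+  new=+  old=⊥  +wl: 0
  step 3. node 2  ⊔preds=+  new=−  old=⊥  +wl: 1
  step 4. node 0  ⊔preds=+  new=+  stable
  step 5. node 1  ⊔preds=⊤  new=⊤  old=+  +wl: 0
  step 6. node 0  ⊔preds=⊤  new=⊤  old=+  +wl: 1,2
  step 7. node 1  ⊔preds=⊤  new=⊤  stable
  step 8. node 2  ⊔preds=⊤  new=⊤  old=−  +wl: 1
  step 9. node 1  ⊔preds=⊤  new=⊤  stable

Least fixpoint reached:
  node 0: ⊤
  node 1: ⊤
  node 2: ⊤

⊤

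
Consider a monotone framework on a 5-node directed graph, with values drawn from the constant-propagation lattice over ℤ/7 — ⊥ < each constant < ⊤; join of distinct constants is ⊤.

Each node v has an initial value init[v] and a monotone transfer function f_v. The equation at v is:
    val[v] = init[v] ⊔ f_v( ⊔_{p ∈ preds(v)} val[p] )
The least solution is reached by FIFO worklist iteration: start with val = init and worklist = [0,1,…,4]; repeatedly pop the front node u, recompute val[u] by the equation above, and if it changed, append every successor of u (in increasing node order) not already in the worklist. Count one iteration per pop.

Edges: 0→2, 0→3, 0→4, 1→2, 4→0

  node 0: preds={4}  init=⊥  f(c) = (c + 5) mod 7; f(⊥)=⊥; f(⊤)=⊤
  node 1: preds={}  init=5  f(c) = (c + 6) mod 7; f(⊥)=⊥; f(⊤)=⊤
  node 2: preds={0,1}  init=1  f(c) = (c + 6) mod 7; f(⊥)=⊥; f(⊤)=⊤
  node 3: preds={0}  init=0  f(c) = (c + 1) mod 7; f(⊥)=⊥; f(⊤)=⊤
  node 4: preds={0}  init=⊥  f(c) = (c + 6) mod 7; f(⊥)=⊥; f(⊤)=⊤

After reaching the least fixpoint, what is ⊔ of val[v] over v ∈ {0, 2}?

Iteration log — 5 steps:
  step 1. node 0  ⊔preds=⊥  new=⊥  stable
  step 2. node 1  ⊔preds=⊥  new=5  stable
  step 3. node 2  ⊔preds=5  new=⊤  old=1  +wl: 
  step 4. node 3  ⊔preds=⊥  new=0  stable
  step 5. node 4  ⊔preds=⊥  new=⊥  stable

Least fixpoint reached:
  node 0: ⊥
  node 1: 5
  node 2: ⊤
  node 3: 0
  node 4: ⊥

⊤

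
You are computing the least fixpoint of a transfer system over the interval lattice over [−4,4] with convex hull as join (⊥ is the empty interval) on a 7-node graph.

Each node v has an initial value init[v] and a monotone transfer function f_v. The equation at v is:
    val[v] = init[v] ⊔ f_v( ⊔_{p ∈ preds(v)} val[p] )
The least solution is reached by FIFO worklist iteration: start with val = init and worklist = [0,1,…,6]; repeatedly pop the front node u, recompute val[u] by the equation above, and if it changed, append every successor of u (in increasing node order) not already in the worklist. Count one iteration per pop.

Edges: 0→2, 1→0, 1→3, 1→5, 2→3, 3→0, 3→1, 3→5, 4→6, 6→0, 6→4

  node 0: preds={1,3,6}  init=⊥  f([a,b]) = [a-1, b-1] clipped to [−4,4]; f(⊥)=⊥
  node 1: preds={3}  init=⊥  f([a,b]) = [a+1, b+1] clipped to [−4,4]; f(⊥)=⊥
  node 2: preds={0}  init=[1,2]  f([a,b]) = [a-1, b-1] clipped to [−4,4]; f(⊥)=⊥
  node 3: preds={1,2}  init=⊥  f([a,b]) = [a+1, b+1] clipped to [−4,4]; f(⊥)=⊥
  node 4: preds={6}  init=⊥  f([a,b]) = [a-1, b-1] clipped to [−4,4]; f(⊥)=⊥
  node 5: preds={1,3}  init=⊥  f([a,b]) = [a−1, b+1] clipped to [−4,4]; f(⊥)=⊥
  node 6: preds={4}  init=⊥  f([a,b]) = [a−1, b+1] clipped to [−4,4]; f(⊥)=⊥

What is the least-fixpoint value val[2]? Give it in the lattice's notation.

[-4,2]

Iteration log — 44 steps:
  step 1. node 0  ⊔preds=⊥  new=⊥  stable
  step 2. node 1  ⊔preds=⊥  new=⊥  stable
  step 3. node 2  ⊔preds=⊥  new=[1,2]  stable
  step 4. node 3  ⊔preds=[1,2]  new=[2,3]  old=⊥  +wl: 0,1
  step 5. node 4  ⊔preds=⊥  new=⊥  stable
  step 6. node 5  ⊔preds=[2,3]  new=[1,4]  old=⊥  +wl: 
  step 7. node 6  ⊔preds=⊥  new=⊥  stable
  step 8. node 0  ⊔preds=[2,3]  new=[1,2]  old=⊥  +wl: 2
  step 9. node 1  ⊔preds=[2,3]  new=[3,4]  old=⊥  +wl: 0,3,5
  step 10. node 2  ⊔preds=[1,2]  new=[0,2]  old=[1,2]  +wl: 
  step 11. node 0  ⊔preds=[2,4]  new=[1,3]  old=[1,2]  +wl: 2
  step 12. node 3  ⊔preds=[0,4]  new=[1,4]  old=[2,3]  +wl: 0,1
  step 13. node 5  ⊔preds=[1,4]  new=[0,4]  old=[1,4]  +wl: 
  step 14. node 2  ⊔preds=[1,3]  new=[0,2]  stable
  step 15. node 0  ⊔preds=[1,4]  new=[0,3]  old=[1,3]  +wl: 2
  step 16. node 1  ⊔preds=[1,4]  new=[2,4]  old=[3,4]  +wl: 0,3,5
  step 17. node 2  ⊔preds=[0,3]  new=[-1,2]  old=[0,2]  +wl: 
  step 18. node 0  ⊔preds=[1,4]  new=[0,3]  stable
  step 19. node 3  ⊔preds=[-1,4]  new=[0,4]  old=[1,4]  +wl: 0,1
  step 20. node 5  ⊔preds=[0,4]  new=[-1,4]  old=[0,4]  +wl: 
  step 21. node 0  ⊔preds=[0,4]  new=[-1,3]  old=[0,3]  +wl: 2
  step 22. node 1  ⊔preds=[0,4]  new=[1,4]  old=[2,4]  +wl: 0,3,5
  step 23. node 2  ⊔preds=[-1,3]  new=[-2,2]  old=[-1,2]  +wl: 
  step 24. node 0  ⊔preds=[0,4]  new=[-1,3]  stable
  step 25. node 3  ⊔preds=[-2,4]  new=[-1,4]  old=[0,4]  +wl: 0,1
  step 26. node 5  ⊔preds=[-1,4]  new=[-2,4]  old=[-1,4]  +wl: 
  step 27. node 0  ⊔preds=[-1,4]  new=[-2,3]  old=[-1,3]  +wl: 2
  step 28. node 1  ⊔preds=[-1,4]  new=[0,4]  old=[1,4]  +wl: 0,3,5
  step 29. node 2  ⊔preds=[-2,3]  new=[-3,2]  old=[-2,2]  +wl: 
  step 30. node 0  ⊔preds=[-1,4]  new=[-2,3]  stable
  step 31. node 3  ⊔preds=[-3,4]  new=[-2,4]  old=[-1,4]  +wl: 0,1
  step 32. node 5  ⊔preds=[-2,4]  new=[-3,4]  old=[-2,4]  +wl: 
  step 33. node 0  ⊔preds=[-2,4]  new=[-3,3]  old=[-2,3]  +wl: 2
  step 34. node 1  ⊔preds=[-2,4]  new=[-1,4]  old=[0,4]  +wl: 0,3,5
  step 35. node 2  ⊔preds=[-3,3]  new=[-4,2]  old=[-3,2]  +wl: 
  step 36. node 0  ⊔preds=[-2,4]  new=[-3,3]  stable
  step 37. node 3  ⊔preds=[-4,4]  new=[-3,4]  old=[-2,4]  +wl: 0,1
  step 38. node 5  ⊔preds=[-3,4]  new=[-4,4]  old=[-3,4]  +wl: 
  step 39. node 0  ⊔preds=[-3,4]  new=[-4,3]  old=[-3,3]  +wl: 2
  step 40. node 1  ⊔preds=[-3,4]  new=[-2,4]  old=[-1,4]  +wl: 0,3,5
  step 41. node 2  ⊔preds=[-4,3]  new=[-4,2]  stable
  step 42. node 0  ⊔preds=[-3,4]  new=[-4,3]  stable
  step 43. node 3  ⊔preds=[-4,4]  new=[-3,4]  stable
  step 44. node 5  ⊔preds=[-3,4]  new=[-4,4]  stable

Least fixpoint reached:
  node 0: [-4,3]
  node 1: [-2,4]
  node 2: [-4,2]
  node 3: [-3,4]
  node 4: ⊥
  node 5: [-4,4]
  node 6: ⊥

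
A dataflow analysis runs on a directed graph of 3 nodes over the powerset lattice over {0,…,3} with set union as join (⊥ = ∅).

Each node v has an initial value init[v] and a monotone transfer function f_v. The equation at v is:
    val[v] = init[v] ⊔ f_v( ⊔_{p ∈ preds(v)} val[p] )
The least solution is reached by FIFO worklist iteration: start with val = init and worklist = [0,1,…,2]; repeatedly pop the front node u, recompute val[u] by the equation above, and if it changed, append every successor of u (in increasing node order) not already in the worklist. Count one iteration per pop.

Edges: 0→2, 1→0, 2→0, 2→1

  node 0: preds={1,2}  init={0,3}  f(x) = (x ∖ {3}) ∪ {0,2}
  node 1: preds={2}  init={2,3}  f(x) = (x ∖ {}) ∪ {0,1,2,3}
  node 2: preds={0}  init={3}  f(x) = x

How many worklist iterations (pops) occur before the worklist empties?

8

Worklist (8 pops):
  #1 pop 0: in={2,3} → {0,2,3} (was {0,3}); enqueue []
  #2 pop 1: in={3} → {0,1,2,3} (was {2,3}); enqueue [0]
  #3 pop 2: in={0,2,3} → {0,2,3} (was {3}); enqueue [1]
  #4 pop 0: in={0,1,2,3} → {0,1,2,3} (was {0,2,3}); enqueue [2]
  #5 pop 1: in={0,2,3} → {0,1,2,3} (no change)
  #6 pop 2: in={0,1,2,3} → {0,1,2,3} (was {0,2,3}); enqueue [0,1]
  #7 pop 0: in={0,1,2,3} → {0,1,2,3} (no change)
  #8 pop 1: in={0,1,2,3} → {0,1,2,3} (no change)

Fixpoint:
  val[0] = {0,1,2,3}
  val[1] = {0,1,2,3}
  val[2] = {0,1,2,3}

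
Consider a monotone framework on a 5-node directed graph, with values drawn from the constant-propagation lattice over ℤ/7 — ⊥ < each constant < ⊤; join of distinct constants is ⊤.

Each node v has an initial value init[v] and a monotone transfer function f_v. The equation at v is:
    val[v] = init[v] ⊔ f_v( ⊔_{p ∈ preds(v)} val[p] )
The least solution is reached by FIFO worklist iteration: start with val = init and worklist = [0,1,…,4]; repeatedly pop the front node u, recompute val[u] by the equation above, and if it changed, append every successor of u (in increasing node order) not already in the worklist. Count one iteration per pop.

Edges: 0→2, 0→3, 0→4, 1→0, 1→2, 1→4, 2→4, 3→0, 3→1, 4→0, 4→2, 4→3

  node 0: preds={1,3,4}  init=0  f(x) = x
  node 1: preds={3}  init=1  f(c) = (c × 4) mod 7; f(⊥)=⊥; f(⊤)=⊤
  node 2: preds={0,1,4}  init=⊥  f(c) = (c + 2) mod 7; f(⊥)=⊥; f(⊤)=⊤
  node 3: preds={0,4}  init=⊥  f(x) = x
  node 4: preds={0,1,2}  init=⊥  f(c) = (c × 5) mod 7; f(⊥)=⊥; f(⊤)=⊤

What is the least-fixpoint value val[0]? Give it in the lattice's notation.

⊤

Iteration log — 11 steps:
  step 1. node 0  ⊔preds=1  new=⊤  old=0  +wl: 
  step 2. node 1  ⊔preds=⊥  new=1  stable
  step 3. node 2  ⊔preds=⊤  new=⊤  old=⊥  +wl: 
  step 4. node 3  ⊔preds=⊤  new=⊤  old=⊥  +wl: 0,1
  step 5. node 4  ⊔preds=⊤  new=⊤  old=⊥  +wl: 2,3
  step 6. node 0  ⊔preds=⊤  new=⊤  stable
  step 7. node 1  ⊔preds=⊤  new=⊤  old=1  +wl: 0,4
  step 8. node 2  ⊔preds=⊤  new=⊤  stable
  step 9. node 3  ⊔preds=⊤  new=⊤  stable
  step 10. node 0  ⊔preds=⊤  new=⊤  stable
  step 11. node 4  ⊔preds=⊤  new=⊤  stable

Least fixpoint reached:
  node 0: ⊤
  node 1: ⊤
  node 2: ⊤
  node 3: ⊤
  node 4: ⊤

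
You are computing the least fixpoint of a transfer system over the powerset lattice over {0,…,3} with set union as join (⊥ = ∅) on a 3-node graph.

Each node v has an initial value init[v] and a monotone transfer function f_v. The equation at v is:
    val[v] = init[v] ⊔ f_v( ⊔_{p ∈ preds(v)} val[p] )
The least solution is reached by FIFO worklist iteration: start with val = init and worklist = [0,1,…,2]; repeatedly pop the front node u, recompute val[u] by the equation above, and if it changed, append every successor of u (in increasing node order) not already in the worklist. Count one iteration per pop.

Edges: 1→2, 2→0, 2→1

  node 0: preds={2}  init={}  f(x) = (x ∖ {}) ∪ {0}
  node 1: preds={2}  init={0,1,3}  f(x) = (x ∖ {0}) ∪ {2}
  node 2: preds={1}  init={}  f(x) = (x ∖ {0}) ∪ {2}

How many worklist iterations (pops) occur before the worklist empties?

5

Iteration log — 5 steps:
  step 1. node 0  ⊔preds={}  new={0}  old={}  +wl: 
  step 2. node 1  ⊔preds={}  new={0,1,2,3}  old={0,1,3}  +wl: 
  step 3. node 2  ⊔preds={0,1,2,3}  new={1,2,3}  old={}  +wl: 0,1
  step 4. node 0  ⊔preds={1,2,3}  new={0,1,2,3}  old={0}  +wl: 
  step 5. node 1  ⊔preds={1,2,3}  new={0,1,2,3}  stable

Least fixpoint reached:
  node 0: {0,1,2,3}
  node 1: {0,1,2,3}
  node 2: {1,2,3}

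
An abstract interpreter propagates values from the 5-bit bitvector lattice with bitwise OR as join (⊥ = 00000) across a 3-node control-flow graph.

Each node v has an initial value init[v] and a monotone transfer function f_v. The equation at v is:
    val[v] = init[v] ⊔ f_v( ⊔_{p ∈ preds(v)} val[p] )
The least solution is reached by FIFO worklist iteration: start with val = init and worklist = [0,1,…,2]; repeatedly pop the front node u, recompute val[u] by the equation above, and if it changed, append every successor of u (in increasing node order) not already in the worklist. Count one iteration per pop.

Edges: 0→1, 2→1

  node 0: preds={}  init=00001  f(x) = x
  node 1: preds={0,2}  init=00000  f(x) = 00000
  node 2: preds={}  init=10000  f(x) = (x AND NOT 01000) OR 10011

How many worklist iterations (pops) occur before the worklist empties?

4

Trace (4 dequeues):
  [1] u=0 | in 00000 | out 00001 | ==
  [2] u=1 | in 10001 | out 00000 | ==
  [3] u=2 | in 00000 | out 10011 | prev 10000 | push {1}
  [4] u=1 | in 10011 | out 00000 | ==

Converged values:
  [0] 00001
  [1] 00000
  [2] 10011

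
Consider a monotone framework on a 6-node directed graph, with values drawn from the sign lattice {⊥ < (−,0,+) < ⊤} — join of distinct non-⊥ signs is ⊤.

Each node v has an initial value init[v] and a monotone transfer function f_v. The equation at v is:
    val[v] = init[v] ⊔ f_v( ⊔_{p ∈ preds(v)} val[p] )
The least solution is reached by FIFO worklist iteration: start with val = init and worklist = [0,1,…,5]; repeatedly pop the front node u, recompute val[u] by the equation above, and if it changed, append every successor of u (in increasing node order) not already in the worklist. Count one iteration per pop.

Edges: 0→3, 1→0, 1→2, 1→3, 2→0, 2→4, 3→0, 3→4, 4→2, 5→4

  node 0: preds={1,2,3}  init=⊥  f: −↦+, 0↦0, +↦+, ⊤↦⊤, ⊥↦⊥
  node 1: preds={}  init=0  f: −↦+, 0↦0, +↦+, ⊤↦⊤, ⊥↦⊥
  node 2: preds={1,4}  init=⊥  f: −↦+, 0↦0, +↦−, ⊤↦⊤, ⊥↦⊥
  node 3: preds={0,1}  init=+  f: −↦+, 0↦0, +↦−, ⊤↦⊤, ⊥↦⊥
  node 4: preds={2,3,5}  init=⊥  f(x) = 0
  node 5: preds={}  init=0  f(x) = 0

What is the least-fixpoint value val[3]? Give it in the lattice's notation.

Worklist (8 pops):
  #1 pop 0: in=⊤ → ⊤ (was ⊥); enqueue []
  #2 pop 1: in=⊥ → 0 (no change)
  #3 pop 2: in=0 → 0 (was ⊥); enqueue [0]
  #4 pop 3: in=⊤ → ⊤ (was +); enqueue []
  #5 pop 4: in=⊤ → 0 (was ⊥); enqueue [2]
  #6 pop 5: in=⊥ → 0 (no change)
  #7 pop 0: in=⊤ → ⊤ (no change)
  #8 pop 2: in=0 → 0 (no change)

Fixpoint:
  val[0] = ⊤
  val[1] = 0
  val[2] = 0
  val[3] = ⊤
  val[4] = 0
  val[5] = 0

⊤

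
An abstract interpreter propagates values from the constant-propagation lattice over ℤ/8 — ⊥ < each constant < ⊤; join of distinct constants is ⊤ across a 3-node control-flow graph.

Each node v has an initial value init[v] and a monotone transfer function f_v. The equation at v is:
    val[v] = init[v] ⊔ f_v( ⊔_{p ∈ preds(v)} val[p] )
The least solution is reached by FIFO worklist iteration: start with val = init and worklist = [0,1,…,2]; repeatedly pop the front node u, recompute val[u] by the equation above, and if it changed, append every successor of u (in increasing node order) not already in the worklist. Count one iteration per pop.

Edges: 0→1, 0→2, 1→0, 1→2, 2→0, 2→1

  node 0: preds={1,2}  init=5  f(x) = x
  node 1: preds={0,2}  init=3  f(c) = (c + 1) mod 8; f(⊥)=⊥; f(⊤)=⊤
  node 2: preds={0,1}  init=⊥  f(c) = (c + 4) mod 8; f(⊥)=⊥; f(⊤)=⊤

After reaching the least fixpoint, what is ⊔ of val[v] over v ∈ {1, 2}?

⊤

Worklist (5 pops):
  #1 pop 0: in=3 → ⊤ (was 5); enqueue []
  #2 pop 1: in=⊤ → ⊤ (was 3); enqueue [0]
  #3 pop 2: in=⊤ → ⊤ (was ⊥); enqueue [1]
  #4 pop 0: in=⊤ → ⊤ (no change)
  #5 pop 1: in=⊤ → ⊤ (no change)

Fixpoint:
  val[0] = ⊤
  val[1] = ⊤
  val[2] = ⊤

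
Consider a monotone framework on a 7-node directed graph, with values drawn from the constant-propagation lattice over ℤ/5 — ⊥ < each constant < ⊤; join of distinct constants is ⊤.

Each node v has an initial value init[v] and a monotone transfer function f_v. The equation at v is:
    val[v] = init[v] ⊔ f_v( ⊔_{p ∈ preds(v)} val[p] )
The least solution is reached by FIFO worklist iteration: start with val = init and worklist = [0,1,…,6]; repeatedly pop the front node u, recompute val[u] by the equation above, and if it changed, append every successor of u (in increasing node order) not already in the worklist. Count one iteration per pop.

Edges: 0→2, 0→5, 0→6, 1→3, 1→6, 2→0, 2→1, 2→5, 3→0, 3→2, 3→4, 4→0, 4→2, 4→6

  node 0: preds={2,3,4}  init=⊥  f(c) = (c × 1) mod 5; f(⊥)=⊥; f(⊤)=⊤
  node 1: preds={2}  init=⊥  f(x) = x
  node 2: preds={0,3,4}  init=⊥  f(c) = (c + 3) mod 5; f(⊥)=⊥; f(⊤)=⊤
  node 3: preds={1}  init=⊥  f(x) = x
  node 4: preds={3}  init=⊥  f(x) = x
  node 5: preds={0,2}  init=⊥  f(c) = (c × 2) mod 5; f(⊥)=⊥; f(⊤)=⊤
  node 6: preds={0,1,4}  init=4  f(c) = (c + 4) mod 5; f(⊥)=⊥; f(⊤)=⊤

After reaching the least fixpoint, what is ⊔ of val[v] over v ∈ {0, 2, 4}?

⊥

Iteration log — 7 steps:
  step 1. node 0  ⊔preds=⊥  new=⊥  stable
  step 2. node 1  ⊔preds=⊥  new=⊥  stable
  step 3. node 2  ⊔preds=⊥  new=⊥  stable
  step 4. node 3  ⊔preds=⊥  new=⊥  stable
  step 5. node 4  ⊔preds=⊥  new=⊥  stable
  step 6. node 5  ⊔preds=⊥  new=⊥  stable
  step 7. node 6  ⊔preds=⊥  new=4  stable

Least fixpoint reached:
  node 0: ⊥
  node 1: ⊥
  node 2: ⊥
  node 3: ⊥
  node 4: ⊥
  node 5: ⊥
  node 6: 4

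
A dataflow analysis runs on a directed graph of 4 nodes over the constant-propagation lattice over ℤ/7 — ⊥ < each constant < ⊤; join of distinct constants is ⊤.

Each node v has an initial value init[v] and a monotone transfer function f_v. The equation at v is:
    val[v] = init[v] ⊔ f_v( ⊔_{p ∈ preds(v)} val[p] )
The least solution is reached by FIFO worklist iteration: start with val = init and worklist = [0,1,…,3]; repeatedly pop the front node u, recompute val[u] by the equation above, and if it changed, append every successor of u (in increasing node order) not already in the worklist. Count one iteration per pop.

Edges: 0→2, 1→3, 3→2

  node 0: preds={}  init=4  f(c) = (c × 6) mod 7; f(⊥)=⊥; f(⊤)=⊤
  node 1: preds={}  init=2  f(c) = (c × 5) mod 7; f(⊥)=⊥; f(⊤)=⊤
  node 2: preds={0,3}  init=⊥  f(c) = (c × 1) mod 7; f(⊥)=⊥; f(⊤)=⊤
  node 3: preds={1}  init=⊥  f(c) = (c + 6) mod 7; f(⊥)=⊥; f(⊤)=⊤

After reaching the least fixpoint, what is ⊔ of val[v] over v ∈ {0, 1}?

Trace (5 dequeues):
  [1] u=0 | in ⊥ | out 4 | ==
  [2] u=1 | in ⊥ | out 2 | ==
  [3] u=2 | in 4 | out 4 | prev ⊥ | push {}
  [4] u=3 | in 2 | out 1 | prev ⊥ | push {2}
  [5] u=2 | in ⊤ | out ⊤ | prev 4 | push {}

Converged values:
  [0] 4
  [1] 2
  [2] ⊤
  [3] 1

⊤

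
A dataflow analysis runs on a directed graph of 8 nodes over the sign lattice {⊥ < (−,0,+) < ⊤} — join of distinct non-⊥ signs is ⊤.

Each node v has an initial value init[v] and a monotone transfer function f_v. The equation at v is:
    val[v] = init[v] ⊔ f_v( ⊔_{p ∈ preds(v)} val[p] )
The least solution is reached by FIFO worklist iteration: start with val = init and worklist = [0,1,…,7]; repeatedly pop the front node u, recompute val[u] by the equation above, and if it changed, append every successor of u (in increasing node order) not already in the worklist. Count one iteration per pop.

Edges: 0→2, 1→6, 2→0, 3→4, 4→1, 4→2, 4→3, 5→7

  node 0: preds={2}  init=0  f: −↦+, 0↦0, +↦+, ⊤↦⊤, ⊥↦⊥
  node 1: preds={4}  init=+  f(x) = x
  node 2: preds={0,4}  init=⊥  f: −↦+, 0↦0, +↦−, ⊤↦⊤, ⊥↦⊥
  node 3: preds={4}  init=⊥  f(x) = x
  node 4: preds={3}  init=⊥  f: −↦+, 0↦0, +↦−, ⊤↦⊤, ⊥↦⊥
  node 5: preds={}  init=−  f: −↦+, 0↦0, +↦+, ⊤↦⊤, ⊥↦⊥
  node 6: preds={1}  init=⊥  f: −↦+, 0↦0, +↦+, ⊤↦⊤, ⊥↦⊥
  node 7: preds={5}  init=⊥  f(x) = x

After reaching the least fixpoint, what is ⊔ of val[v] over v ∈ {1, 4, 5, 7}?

⊤

Worklist (9 pops):
  #1 pop 0: in=⊥ → 0 (no change)
  #2 pop 1: in=⊥ → + (no change)
  #3 pop 2: in=0 → 0 (was ⊥); enqueue [0]
  #4 pop 3: in=⊥ → ⊥ (no change)
  #5 pop 4: in=⊥ → ⊥ (no change)
  #6 pop 5: in=⊥ → − (no change)
  #7 pop 6: in=+ → + (was ⊥); enqueue []
  #8 pop 7: in=− → − (was ⊥); enqueue []
  #9 pop 0: in=0 → 0 (no change)

Fixpoint:
  val[0] = 0
  val[1] = +
  val[2] = 0
  val[3] = ⊥
  val[4] = ⊥
  val[5] = −
  val[6] = +
  val[7] = −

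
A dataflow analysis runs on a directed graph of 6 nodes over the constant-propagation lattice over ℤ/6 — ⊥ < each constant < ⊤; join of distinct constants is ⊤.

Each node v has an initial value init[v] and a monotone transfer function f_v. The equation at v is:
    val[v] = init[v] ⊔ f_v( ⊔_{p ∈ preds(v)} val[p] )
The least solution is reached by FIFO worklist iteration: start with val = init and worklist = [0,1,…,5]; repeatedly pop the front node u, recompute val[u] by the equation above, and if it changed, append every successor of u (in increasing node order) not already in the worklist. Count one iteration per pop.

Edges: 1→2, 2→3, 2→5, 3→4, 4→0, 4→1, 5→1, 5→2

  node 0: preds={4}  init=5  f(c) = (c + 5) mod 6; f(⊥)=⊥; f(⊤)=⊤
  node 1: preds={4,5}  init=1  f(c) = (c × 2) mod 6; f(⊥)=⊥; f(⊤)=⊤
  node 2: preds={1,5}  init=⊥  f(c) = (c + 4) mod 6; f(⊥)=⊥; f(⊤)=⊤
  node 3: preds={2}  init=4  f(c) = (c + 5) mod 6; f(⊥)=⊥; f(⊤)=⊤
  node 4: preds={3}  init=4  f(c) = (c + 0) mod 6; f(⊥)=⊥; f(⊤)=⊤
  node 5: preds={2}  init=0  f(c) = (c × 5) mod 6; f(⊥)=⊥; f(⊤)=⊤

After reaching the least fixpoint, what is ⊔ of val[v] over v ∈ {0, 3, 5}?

⊤

Worklist (9 pops):
  #1 pop 0: in=4 → ⊤ (was 5); enqueue []
  #2 pop 1: in=⊤ → ⊤ (was 1); enqueue []
  #3 pop 2: in=⊤ → ⊤ (was ⊥); enqueue []
  #4 pop 3: in=⊤ → ⊤ (was 4); enqueue []
  #5 pop 4: in=⊤ → ⊤ (was 4); enqueue [0,1]
  #6 pop 5: in=⊤ → ⊤ (was 0); enqueue [2]
  #7 pop 0: in=⊤ → ⊤ (no change)
  #8 pop 1: in=⊤ → ⊤ (no change)
  #9 pop 2: in=⊤ → ⊤ (no change)

Fixpoint:
  val[0] = ⊤
  val[1] = ⊤
  val[2] = ⊤
  val[3] = ⊤
  val[4] = ⊤
  val[5] = ⊤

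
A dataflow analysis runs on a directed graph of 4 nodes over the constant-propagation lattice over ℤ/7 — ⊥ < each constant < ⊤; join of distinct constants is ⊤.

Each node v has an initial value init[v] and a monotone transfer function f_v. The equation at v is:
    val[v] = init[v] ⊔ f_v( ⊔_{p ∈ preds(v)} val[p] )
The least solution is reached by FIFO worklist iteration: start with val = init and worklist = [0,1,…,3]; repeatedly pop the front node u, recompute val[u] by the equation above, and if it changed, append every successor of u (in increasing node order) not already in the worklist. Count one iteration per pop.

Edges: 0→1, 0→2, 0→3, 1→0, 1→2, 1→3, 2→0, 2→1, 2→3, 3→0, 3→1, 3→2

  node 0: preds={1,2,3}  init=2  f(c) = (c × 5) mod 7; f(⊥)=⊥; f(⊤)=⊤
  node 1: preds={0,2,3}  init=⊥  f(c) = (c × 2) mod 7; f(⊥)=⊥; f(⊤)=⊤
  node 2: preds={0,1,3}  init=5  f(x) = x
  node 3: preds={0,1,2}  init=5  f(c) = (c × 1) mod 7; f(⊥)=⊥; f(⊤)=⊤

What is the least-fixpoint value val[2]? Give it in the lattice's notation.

Worklist (7 pops):
  #1 pop 0: in=5 → ⊤ (was 2); enqueue []
  #2 pop 1: in=⊤ → ⊤ (was ⊥); enqueue [0]
  #3 pop 2: in=⊤ → ⊤ (was 5); enqueue [1]
  #4 pop 3: in=⊤ → ⊤ (was 5); enqueue [2]
  #5 pop 0: in=⊤ → ⊤ (no change)
  #6 pop 1: in=⊤ → ⊤ (no change)
  #7 pop 2: in=⊤ → ⊤ (no change)

Fixpoint:
  val[0] = ⊤
  val[1] = ⊤
  val[2] = ⊤
  val[3] = ⊤

⊤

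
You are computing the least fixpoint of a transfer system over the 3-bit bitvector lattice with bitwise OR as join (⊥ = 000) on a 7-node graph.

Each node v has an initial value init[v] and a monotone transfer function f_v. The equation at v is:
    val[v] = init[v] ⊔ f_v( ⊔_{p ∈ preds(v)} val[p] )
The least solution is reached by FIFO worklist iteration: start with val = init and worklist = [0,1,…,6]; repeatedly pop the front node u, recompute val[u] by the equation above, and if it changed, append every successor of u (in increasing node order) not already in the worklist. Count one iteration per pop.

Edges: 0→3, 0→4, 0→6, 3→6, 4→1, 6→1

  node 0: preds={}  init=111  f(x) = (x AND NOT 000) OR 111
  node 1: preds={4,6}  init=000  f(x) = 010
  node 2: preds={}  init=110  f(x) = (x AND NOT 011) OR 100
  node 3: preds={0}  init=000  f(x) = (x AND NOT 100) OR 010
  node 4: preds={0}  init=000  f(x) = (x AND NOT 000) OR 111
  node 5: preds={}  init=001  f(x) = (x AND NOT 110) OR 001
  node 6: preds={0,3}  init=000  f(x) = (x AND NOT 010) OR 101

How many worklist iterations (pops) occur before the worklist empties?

8

Trace (8 dequeues):
  [1] u=0 | in 000 | out 111 | ==
  [2] u=1 | in 000 | out 010 | prev 000 | push {}
  [3] u=2 | in 000 | out 110 | ==
  [4] u=3 | in 111 | out 011 | prev 000 | push {}
  [5] u=4 | in 111 | out 111 | prev 000 | push {1}
  [6] u=5 | in 000 | out 001 | ==
  [7] u=6 | in 111 | out 101 | prev 000 | push {}
  [8] u=1 | in 111 | out 010 | ==

Converged values:
  [0] 111
  [1] 010
  [2] 110
  [3] 011
  [4] 111
  [5] 001
  [6] 101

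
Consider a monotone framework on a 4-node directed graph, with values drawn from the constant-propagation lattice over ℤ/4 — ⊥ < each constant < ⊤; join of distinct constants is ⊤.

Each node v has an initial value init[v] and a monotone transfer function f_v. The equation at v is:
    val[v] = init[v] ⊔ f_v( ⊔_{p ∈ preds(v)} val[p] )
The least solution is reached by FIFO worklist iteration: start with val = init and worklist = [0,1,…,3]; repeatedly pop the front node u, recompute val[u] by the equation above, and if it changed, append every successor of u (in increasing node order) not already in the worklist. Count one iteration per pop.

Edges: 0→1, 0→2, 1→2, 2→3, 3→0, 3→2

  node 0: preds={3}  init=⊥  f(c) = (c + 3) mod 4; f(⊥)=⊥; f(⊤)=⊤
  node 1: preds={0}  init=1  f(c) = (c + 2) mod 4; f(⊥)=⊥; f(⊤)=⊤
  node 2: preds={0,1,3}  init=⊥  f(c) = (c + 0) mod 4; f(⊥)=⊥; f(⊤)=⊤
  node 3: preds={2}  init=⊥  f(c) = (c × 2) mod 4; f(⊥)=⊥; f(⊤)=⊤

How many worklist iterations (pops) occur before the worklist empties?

Trace (12 dequeues):
  [1] u=0 | in ⊥ | out ⊥ | ==
  [2] u=1 | in ⊥ | out 1 | ==
  [3] u=2 | in 1 | out 1 | prev ⊥ | push {}
  [4] u=3 | in 1 | out 2 | prev ⊥ | push {0,2}
  [5] u=0 | in 2 | out 1 | prev ⊥ | push {1}
  [6] u=2 | in ⊤ | out ⊤ | prev 1 | push {3}
  [7] u=1 | in 1 | out ⊤ | prev 1 | push {2}
  [8] u=3 | in ⊤ | out ⊤ | prev 2 | push {0}
  [9] u=2 | in ⊤ | out ⊤ | ==
  [10] u=0 | in ⊤ | out ⊤ | prev 1 | push {1,2}
  [11] u=1 | in ⊤ | out ⊤ | ==
  [12] u=2 | in ⊤ | out ⊤ | ==

Converged values:
  [0] ⊤
  [1] ⊤
  [2] ⊤
  [3] ⊤

12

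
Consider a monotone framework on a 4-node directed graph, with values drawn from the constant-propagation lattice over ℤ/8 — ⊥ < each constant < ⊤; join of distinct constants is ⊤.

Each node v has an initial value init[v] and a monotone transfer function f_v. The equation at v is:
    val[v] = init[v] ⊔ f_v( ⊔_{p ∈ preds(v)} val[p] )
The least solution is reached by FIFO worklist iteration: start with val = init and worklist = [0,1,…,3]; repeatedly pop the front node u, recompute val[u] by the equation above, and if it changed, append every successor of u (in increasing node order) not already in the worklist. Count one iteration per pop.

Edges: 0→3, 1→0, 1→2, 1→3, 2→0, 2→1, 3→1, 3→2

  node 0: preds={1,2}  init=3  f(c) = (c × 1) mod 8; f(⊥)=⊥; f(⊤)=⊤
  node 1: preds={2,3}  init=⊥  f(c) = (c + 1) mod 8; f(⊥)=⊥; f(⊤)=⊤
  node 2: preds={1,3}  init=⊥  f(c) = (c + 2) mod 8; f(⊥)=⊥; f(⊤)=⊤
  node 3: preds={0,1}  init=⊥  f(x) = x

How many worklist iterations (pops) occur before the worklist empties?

12

Iteration log — 12 steps:
  step 1. node 0  ⊔preds=⊥  new=3  stable
  step 2. node 1  ⊔preds=⊥  new=⊥  stable
  step 3. node 2  ⊔preds=⊥  new=⊥  stable
  step 4. node 3  ⊔preds=3  new=3  old=⊥  +wl: 1,2
  step 5. node 1  ⊔preds=3  new=4  old=⊥  +wl: 0,3
  step 6. node 2  ⊔preds=⊤  new=⊤  old=⊥  +wl: 1
  step 7. node 0  ⊔preds=⊤  new=⊤  old=3  +wl: 
  step 8. node 3  ⊔preds=⊤  new=⊤  old=3  +wl: 2
  step 9. node 1  ⊔preds=⊤  new=⊤  old=4  +wl: 0,3
  step 10. node 2  ⊔preds=⊤  new=⊤  stable
  step 11. node 0  ⊔preds=⊤  new=⊤  stable
  step 12. node 3  ⊔preds=⊤  new=⊤  stable

Least fixpoint reached:
  node 0: ⊤
  node 1: ⊤
  node 2: ⊤
  node 3: ⊤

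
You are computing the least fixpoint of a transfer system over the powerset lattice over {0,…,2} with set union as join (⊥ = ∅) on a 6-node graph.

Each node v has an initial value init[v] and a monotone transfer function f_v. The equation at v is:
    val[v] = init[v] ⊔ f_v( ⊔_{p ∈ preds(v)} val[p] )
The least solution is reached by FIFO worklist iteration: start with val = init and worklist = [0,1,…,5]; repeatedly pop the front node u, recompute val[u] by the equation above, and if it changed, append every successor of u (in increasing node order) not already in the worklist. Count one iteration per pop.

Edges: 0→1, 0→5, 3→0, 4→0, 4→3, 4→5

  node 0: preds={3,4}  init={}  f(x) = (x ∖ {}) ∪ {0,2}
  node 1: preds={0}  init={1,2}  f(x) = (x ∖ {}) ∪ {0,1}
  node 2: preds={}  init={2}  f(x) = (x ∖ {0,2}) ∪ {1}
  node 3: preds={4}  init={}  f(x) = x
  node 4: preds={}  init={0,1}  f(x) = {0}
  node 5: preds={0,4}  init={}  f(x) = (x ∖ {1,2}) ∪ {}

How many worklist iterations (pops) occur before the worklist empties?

Worklist (7 pops):
  #1 pop 0: in={0,1} → {0,1,2} (was {}); enqueue []
  #2 pop 1: in={0,1,2} → {0,1,2} (was {1,2}); enqueue []
  #3 pop 2: in={} → {1,2} (was {2}); enqueue []
  #4 pop 3: in={0,1} → {0,1} (was {}); enqueue [0]
  #5 pop 4: in={} → {0,1} (no change)
  #6 pop 5: in={0,1,2} → {0} (was {}); enqueue []
  #7 pop 0: in={0,1} → {0,1,2} (no change)

Fixpoint:
  val[0] = {0,1,2}
  val[1] = {0,1,2}
  val[2] = {1,2}
  val[3] = {0,1}
  val[4] = {0,1}
  val[5] = {0}

7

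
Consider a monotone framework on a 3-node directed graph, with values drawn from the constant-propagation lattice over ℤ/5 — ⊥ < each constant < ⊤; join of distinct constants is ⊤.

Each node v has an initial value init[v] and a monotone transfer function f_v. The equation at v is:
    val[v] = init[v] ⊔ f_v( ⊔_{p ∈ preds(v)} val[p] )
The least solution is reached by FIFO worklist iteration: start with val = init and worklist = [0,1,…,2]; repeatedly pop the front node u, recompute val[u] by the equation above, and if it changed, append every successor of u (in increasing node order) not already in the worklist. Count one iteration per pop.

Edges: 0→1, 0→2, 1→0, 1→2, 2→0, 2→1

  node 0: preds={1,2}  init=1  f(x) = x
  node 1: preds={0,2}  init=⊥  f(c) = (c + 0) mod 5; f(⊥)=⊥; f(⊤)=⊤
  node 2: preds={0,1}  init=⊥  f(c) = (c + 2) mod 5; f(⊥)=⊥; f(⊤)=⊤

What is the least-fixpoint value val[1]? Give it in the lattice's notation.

Worklist (8 pops):
  #1 pop 0: in=⊥ → 1 (no change)
  #2 pop 1: in=1 → 1 (was ⊥); enqueue [0]
  #3 pop 2: in=1 → 3 (was ⊥); enqueue [1]
  #4 pop 0: in=⊤ → ⊤ (was 1); enqueue [2]
  #5 pop 1: in=⊤ → ⊤ (was 1); enqueue [0]
  #6 pop 2: in=⊤ → ⊤ (was 3); enqueue [1]
  #7 pop 0: in=⊤ → ⊤ (no change)
  #8 pop 1: in=⊤ → ⊤ (no change)

Fixpoint:
  val[0] = ⊤
  val[1] = ⊤
  val[2] = ⊤

⊤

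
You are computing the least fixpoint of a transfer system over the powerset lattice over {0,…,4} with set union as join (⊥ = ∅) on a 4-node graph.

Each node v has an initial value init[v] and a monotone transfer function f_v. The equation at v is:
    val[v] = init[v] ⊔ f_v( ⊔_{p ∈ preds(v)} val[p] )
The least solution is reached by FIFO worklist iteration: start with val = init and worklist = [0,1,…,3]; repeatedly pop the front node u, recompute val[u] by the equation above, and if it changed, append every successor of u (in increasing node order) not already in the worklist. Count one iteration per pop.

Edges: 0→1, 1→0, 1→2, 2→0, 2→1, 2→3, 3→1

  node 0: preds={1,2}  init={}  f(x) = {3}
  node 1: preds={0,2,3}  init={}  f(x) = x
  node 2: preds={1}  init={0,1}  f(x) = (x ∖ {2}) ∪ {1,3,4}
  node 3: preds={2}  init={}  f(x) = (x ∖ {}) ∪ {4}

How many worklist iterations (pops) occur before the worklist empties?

8

Iteration log — 8 steps:
  step 1. node 0  ⊔preds={0,1}  new={3}  old={}  +wl: 
  step 2. node 1  ⊔preds={0,1,3}  new={0,1,3}  old={}  +wl: 0
  step 3. node 2  ⊔preds={0,1,3}  new={0,1,3,4}  old={0,1}  +wl: 1
  step 4. node 3  ⊔preds={0,1,3,4}  new={0,1,3,4}  old={}  +wl: 
  step 5. node 0  ⊔preds={0,1,3,4}  new={3}  stable
  step 6. node 1  ⊔preds={0,1,3,4}  new={0,1,3,4}  old={0,1,3}  +wl: 0,2
  step 7. node 0  ⊔preds={0,1,3,4}  new={3}  stable
  step 8. node 2  ⊔preds={0,1,3,4}  new={0,1,3,4}  stable

Least fixpoint reached:
  node 0: {3}
  node 1: {0,1,3,4}
  node 2: {0,1,3,4}
  node 3: {0,1,3,4}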